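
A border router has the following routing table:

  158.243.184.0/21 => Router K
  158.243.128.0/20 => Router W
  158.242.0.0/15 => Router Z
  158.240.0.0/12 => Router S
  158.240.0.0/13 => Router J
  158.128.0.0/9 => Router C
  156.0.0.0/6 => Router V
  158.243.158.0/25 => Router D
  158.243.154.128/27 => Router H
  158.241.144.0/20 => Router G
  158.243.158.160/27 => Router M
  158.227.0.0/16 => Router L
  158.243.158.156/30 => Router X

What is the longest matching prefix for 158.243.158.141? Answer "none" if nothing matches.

Entries matching 158.243.158.141:
  156.0.0.0/6 (156.0.0.0 - 159.255.255.255)
  158.128.0.0/9 (158.128.0.0 - 158.255.255.255)
  158.240.0.0/12 (158.240.0.0 - 158.255.255.255)
  158.240.0.0/13 (158.240.0.0 - 158.247.255.255)
  158.242.0.0/15 (158.242.0.0 - 158.243.255.255)
Most specific is 158.242.0.0/15.

158.242.0.0/15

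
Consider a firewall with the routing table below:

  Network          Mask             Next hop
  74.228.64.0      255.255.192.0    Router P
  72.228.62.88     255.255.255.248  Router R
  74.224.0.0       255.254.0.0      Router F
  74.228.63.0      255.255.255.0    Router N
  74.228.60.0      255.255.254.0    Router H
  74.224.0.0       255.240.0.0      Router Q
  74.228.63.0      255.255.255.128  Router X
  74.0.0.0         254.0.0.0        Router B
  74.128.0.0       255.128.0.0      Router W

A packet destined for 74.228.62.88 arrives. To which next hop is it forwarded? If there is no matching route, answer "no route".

Router Q

Routes whose prefix contains 74.228.62.88:
  74.0.0.0/7 (74.0.0.0 - 75.255.255.255) -> Router B
  74.128.0.0/9 (74.128.0.0 - 74.255.255.255) -> Router W
  74.224.0.0/12 (74.224.0.0 - 74.239.255.255) -> Router Q
More-specific entries that do NOT match:
  72.228.62.88/29 (72.228.62.88 - 72.228.62.95) does not contain 74.228.62.88
  74.228.63.0/25 (74.228.63.0 - 74.228.63.127) does not contain 74.228.62.88
  74.228.63.0/24 (74.228.63.0 - 74.228.63.255) does not contain 74.228.62.88
  74.228.60.0/23 (74.228.60.0 - 74.228.61.255) does not contain 74.228.62.88
  74.228.64.0/18 (74.228.64.0 - 74.228.127.255) does not contain 74.228.62.88
  74.224.0.0/15 (74.224.0.0 - 74.225.255.255) does not contain 74.228.62.88
Longest matching prefix is /12 -> next hop Router Q.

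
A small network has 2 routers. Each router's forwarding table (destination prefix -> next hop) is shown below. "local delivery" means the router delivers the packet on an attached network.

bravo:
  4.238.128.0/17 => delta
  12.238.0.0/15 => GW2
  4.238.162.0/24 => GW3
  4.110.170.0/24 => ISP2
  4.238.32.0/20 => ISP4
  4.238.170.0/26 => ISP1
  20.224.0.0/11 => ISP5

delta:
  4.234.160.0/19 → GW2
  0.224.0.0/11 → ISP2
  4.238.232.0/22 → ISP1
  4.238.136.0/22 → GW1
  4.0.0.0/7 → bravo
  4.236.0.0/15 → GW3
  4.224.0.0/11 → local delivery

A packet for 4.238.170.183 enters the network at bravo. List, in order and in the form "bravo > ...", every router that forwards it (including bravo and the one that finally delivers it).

bravo > delta

At bravo: longest match for 4.238.170.183 is 4.238.128.0/17 -> delta
At delta: longest match for 4.238.170.183 is 4.224.0.0/11 -> local delivery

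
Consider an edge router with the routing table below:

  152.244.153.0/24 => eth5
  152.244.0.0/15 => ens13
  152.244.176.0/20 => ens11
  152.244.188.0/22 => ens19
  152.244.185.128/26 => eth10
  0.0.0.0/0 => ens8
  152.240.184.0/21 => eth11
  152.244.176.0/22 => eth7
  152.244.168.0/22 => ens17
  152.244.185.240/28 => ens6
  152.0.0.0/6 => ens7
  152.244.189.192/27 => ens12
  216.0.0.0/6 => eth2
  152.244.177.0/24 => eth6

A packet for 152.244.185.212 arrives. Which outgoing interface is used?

ens11

Routes whose prefix contains 152.244.185.212:
  0.0.0.0/0 (default, matches everything) -> ens8
  152.0.0.0/6 (152.0.0.0 - 155.255.255.255) -> ens7
  152.244.0.0/15 (152.244.0.0 - 152.245.255.255) -> ens13
  152.244.176.0/20 (152.244.176.0 - 152.244.191.255) -> ens11
More-specific entries that do NOT match:
  152.244.185.240/28 (152.244.185.240 - 152.244.185.255) does not contain 152.244.185.212
  152.244.189.192/27 (152.244.189.192 - 152.244.189.223) does not contain 152.244.185.212
  152.244.185.128/26 (152.244.185.128 - 152.244.185.191) does not contain 152.244.185.212
  152.244.153.0/24 (152.244.153.0 - 152.244.153.255) does not contain 152.244.185.212
  152.244.177.0/24 (152.244.177.0 - 152.244.177.255) does not contain 152.244.185.212
  152.244.188.0/22 (152.244.188.0 - 152.244.191.255) does not contain 152.244.185.212
  152.244.176.0/22 (152.244.176.0 - 152.244.179.255) does not contain 152.244.185.212
  152.244.168.0/22 (152.244.168.0 - 152.244.171.255) does not contain 152.244.185.212
  152.240.184.0/21 (152.240.184.0 - 152.240.191.255) does not contain 152.244.185.212
Longest matching prefix is /20 -> interface ens11.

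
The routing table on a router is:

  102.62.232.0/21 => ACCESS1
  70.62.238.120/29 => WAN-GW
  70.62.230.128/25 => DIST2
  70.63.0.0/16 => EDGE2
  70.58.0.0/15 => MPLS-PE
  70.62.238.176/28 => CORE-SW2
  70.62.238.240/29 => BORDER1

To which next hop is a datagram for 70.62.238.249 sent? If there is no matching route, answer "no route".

No entry's prefix contains 70.62.238.249; there is no default route.

no route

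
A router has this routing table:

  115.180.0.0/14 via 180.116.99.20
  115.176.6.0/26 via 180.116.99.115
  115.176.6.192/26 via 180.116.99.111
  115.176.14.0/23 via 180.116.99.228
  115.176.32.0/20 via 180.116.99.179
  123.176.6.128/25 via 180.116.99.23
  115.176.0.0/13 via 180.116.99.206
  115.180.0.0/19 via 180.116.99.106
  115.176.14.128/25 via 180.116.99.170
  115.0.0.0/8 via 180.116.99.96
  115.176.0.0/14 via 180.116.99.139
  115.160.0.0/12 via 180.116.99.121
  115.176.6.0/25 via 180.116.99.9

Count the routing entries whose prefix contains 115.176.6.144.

Prefixes containing 115.176.6.144:
  115.0.0.0/8 (115.0.0.0 - 115.255.255.255)
  115.176.0.0/13 (115.176.0.0 - 115.183.255.255)
  115.176.0.0/14 (115.176.0.0 - 115.179.255.255)
Total matching entries: 3.

3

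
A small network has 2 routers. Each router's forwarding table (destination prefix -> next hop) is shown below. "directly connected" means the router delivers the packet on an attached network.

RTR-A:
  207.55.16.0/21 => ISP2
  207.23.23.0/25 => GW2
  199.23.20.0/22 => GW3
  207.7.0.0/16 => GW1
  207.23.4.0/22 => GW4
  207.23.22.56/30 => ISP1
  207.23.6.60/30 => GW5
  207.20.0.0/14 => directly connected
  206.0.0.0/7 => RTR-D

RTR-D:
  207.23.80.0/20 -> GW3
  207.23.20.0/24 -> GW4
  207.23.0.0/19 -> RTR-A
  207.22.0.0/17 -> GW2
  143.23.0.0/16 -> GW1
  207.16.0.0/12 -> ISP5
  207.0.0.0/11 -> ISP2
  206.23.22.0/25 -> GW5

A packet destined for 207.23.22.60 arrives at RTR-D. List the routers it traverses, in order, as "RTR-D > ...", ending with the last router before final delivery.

RTR-D > RTR-A

At RTR-D: longest match for 207.23.22.60 is 207.23.0.0/19 -> RTR-A
At RTR-A: longest match for 207.23.22.60 is 207.20.0.0/14 -> directly connected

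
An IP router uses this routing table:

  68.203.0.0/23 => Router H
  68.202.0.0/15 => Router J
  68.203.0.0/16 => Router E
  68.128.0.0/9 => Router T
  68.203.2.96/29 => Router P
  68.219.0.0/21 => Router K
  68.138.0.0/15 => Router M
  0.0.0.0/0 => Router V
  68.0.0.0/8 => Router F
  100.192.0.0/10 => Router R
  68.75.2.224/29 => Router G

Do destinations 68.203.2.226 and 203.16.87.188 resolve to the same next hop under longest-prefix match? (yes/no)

68.203.2.226: longest match 68.203.0.0/16 -> Router E
203.16.87.188: longest match 0.0.0.0/0 -> Router V

no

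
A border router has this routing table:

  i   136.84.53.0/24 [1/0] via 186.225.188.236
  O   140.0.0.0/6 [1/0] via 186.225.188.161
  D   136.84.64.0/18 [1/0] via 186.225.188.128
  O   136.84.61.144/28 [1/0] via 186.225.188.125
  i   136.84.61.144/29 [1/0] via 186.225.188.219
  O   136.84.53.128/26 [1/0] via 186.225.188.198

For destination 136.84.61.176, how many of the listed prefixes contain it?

No listed prefix contains 136.84.61.176.
Total matching entries: 0.

0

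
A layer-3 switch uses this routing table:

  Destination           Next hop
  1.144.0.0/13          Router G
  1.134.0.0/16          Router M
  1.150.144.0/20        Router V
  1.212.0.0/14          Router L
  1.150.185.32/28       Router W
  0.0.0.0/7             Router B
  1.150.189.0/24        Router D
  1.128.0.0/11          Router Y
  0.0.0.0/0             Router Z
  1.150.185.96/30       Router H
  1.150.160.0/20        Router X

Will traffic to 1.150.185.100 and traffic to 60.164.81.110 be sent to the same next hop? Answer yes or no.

1.150.185.100: longest match 1.144.0.0/13 -> Router G
60.164.81.110: longest match 0.0.0.0/0 -> Router Z

no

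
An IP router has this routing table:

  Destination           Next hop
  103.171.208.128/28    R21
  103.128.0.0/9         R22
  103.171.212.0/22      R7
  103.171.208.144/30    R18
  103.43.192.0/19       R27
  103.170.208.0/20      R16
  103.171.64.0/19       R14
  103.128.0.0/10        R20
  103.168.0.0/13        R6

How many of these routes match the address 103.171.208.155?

3

Prefixes containing 103.171.208.155:
  103.128.0.0/9 (103.128.0.0 - 103.255.255.255)
  103.128.0.0/10 (103.128.0.0 - 103.191.255.255)
  103.168.0.0/13 (103.168.0.0 - 103.175.255.255)
Total matching entries: 3.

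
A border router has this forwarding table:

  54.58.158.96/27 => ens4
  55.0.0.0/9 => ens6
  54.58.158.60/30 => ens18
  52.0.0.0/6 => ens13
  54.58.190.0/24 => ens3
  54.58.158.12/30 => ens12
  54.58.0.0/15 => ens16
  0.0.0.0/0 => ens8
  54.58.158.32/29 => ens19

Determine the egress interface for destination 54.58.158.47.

Routes whose prefix contains 54.58.158.47:
  0.0.0.0/0 (default, matches everything) -> ens8
  52.0.0.0/6 (52.0.0.0 - 55.255.255.255) -> ens13
  54.58.0.0/15 (54.58.0.0 - 54.59.255.255) -> ens16
More-specific entries that do NOT match:
  54.58.158.60/30 (54.58.158.60 - 54.58.158.63) does not contain 54.58.158.47
  54.58.158.12/30 (54.58.158.12 - 54.58.158.15) does not contain 54.58.158.47
  54.58.158.32/29 (54.58.158.32 - 54.58.158.39) does not contain 54.58.158.47
  54.58.158.96/27 (54.58.158.96 - 54.58.158.127) does not contain 54.58.158.47
  54.58.190.0/24 (54.58.190.0 - 54.58.190.255) does not contain 54.58.158.47
Longest matching prefix is /15 -> interface ens16.

ens16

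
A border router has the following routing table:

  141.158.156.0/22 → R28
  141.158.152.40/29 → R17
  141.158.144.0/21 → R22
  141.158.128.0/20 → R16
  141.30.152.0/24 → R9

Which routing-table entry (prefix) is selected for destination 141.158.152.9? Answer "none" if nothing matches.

none

141.158.152.9 is outside every listed prefix and there is no default route.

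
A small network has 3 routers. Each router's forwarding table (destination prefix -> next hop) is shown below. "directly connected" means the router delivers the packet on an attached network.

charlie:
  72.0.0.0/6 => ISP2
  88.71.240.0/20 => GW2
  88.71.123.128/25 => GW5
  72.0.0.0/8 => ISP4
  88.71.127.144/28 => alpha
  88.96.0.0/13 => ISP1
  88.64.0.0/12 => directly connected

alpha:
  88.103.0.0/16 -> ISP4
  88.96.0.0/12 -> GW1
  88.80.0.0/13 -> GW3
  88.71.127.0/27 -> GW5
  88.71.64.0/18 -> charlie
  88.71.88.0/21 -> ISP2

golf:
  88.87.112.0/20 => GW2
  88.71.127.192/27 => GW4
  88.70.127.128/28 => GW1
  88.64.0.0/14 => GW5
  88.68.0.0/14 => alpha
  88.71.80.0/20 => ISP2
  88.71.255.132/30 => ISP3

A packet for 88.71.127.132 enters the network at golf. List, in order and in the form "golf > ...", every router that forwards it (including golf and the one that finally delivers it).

At golf: longest match for 88.71.127.132 is 88.68.0.0/14 -> alpha
At alpha: longest match for 88.71.127.132 is 88.71.64.0/18 -> charlie
At charlie: longest match for 88.71.127.132 is 88.64.0.0/12 -> directly connected

golf > alpha > charlie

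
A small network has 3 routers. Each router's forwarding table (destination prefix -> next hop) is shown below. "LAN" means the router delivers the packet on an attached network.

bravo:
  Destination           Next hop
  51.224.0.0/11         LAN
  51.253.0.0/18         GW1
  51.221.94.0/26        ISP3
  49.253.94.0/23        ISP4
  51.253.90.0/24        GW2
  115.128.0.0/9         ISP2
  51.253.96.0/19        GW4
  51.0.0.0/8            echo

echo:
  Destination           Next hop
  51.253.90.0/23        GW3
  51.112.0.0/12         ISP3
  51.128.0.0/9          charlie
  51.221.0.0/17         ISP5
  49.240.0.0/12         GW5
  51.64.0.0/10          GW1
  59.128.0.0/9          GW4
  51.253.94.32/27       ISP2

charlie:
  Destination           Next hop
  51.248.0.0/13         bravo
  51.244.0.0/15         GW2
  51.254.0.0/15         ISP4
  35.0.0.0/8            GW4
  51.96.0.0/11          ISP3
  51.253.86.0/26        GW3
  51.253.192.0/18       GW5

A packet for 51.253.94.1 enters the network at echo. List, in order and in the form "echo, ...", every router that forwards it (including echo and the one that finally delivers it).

At echo: longest match for 51.253.94.1 is 51.128.0.0/9 -> charlie
At charlie: longest match for 51.253.94.1 is 51.248.0.0/13 -> bravo
At bravo: longest match for 51.253.94.1 is 51.224.0.0/11 -> LAN

echo, charlie, bravo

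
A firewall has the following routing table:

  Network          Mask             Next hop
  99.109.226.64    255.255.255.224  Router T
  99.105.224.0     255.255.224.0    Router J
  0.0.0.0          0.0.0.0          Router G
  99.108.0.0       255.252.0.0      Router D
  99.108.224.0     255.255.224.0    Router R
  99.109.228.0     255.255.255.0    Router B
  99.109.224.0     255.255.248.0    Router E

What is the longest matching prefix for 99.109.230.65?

99.109.224.0/21

Entries matching 99.109.230.65:
  0.0.0.0/0 (default, matches everything)
  99.108.0.0/14 (99.108.0.0 - 99.111.255.255)
  99.109.224.0/21 (99.109.224.0 - 99.109.231.255)
Most specific is 99.109.224.0/21.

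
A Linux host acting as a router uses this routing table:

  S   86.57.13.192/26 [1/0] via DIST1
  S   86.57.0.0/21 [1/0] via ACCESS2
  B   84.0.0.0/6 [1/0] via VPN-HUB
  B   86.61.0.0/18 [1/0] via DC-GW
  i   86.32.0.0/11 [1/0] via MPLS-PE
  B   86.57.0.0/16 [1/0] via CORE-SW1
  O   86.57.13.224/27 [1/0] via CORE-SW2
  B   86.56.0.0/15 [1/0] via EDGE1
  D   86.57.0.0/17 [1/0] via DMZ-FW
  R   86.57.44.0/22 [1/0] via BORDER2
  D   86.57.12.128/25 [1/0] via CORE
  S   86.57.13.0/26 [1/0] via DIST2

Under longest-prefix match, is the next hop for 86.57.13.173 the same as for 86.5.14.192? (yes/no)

86.57.13.173: longest match 86.57.0.0/17 -> DMZ-FW
86.5.14.192: longest match 84.0.0.0/6 -> VPN-HUB

no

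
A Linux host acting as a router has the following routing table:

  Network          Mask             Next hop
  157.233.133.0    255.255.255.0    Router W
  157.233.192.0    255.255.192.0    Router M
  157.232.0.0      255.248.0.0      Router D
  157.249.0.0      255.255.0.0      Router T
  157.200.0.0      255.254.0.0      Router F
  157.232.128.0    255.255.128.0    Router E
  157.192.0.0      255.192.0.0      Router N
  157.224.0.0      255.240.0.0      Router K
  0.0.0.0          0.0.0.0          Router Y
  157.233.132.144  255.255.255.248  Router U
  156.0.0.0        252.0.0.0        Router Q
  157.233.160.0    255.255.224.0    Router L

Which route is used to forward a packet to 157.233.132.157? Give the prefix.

157.232.0.0/13

Entries matching 157.233.132.157:
  0.0.0.0/0 (default, matches everything)
  156.0.0.0/6 (156.0.0.0 - 159.255.255.255)
  157.192.0.0/10 (157.192.0.0 - 157.255.255.255)
  157.224.0.0/12 (157.224.0.0 - 157.239.255.255)
  157.232.0.0/13 (157.232.0.0 - 157.239.255.255)
Most specific is 157.232.0.0/13.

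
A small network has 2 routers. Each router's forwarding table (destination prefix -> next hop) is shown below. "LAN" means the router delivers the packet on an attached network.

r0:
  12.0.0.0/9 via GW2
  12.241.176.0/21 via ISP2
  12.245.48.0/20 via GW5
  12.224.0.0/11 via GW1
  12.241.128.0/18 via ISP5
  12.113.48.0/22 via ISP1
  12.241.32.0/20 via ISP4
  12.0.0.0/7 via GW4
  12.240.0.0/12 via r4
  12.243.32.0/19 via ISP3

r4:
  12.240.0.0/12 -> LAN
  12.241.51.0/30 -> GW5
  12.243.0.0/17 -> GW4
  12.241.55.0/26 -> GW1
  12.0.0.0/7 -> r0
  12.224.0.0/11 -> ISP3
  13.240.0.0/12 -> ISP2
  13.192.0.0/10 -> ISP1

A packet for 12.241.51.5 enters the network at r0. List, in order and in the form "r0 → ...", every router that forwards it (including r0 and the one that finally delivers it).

r0 → r4

At r0: longest match for 12.241.51.5 is 12.240.0.0/12 -> r4
At r4: longest match for 12.241.51.5 is 12.240.0.0/12 -> LAN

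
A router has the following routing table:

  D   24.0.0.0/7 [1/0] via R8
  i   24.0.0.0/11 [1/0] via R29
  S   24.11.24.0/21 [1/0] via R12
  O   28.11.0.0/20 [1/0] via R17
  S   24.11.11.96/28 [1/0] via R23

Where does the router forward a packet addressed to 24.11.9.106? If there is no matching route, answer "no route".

R29

Routes whose prefix contains 24.11.9.106:
  24.0.0.0/7 (24.0.0.0 - 25.255.255.255) -> R8
  24.0.0.0/11 (24.0.0.0 - 24.31.255.255) -> R29
More-specific entries that do NOT match:
  24.11.11.96/28 (24.11.11.96 - 24.11.11.111) does not contain 24.11.9.106
  24.11.24.0/21 (24.11.24.0 - 24.11.31.255) does not contain 24.11.9.106
  28.11.0.0/20 (28.11.0.0 - 28.11.15.255) does not contain 24.11.9.106
Longest matching prefix is /11 -> next hop R29.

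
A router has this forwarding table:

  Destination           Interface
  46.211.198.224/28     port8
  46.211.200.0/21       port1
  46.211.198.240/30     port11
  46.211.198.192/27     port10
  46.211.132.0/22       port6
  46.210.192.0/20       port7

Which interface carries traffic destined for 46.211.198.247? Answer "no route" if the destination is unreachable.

No entry's prefix contains 46.211.198.247; there is no default route.

no route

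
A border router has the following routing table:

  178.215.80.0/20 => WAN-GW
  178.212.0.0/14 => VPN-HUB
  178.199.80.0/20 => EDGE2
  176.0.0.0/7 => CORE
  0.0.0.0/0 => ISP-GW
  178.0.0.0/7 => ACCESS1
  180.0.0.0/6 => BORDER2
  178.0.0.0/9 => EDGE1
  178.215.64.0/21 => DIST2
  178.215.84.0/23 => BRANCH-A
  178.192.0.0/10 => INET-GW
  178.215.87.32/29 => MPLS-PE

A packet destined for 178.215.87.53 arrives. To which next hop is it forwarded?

WAN-GW

Routes whose prefix contains 178.215.87.53:
  0.0.0.0/0 (default, matches everything) -> ISP-GW
  178.0.0.0/7 (178.0.0.0 - 179.255.255.255) -> ACCESS1
  178.192.0.0/10 (178.192.0.0 - 178.255.255.255) -> INET-GW
  178.212.0.0/14 (178.212.0.0 - 178.215.255.255) -> VPN-HUB
  178.215.80.0/20 (178.215.80.0 - 178.215.95.255) -> WAN-GW
More-specific entries that do NOT match:
  178.215.87.32/29 (178.215.87.32 - 178.215.87.39) does not contain 178.215.87.53
  178.215.84.0/23 (178.215.84.0 - 178.215.85.255) does not contain 178.215.87.53
  178.215.64.0/21 (178.215.64.0 - 178.215.71.255) does not contain 178.215.87.53
Longest matching prefix is /20 -> next hop WAN-GW.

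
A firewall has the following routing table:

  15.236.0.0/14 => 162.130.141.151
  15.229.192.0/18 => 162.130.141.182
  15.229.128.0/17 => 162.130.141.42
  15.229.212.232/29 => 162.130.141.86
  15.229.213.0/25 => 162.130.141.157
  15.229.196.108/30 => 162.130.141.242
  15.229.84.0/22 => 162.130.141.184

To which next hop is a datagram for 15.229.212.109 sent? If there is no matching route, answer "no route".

Routes whose prefix contains 15.229.212.109:
  15.229.128.0/17 (15.229.128.0 - 15.229.255.255) -> 162.130.141.42
  15.229.192.0/18 (15.229.192.0 - 15.229.255.255) -> 162.130.141.182
More-specific entries that do NOT match:
  15.229.196.108/30 (15.229.196.108 - 15.229.196.111) does not contain 15.229.212.109
  15.229.212.232/29 (15.229.212.232 - 15.229.212.239) does not contain 15.229.212.109
  15.229.213.0/25 (15.229.213.0 - 15.229.213.127) does not contain 15.229.212.109
  15.229.84.0/22 (15.229.84.0 - 15.229.87.255) does not contain 15.229.212.109
Longest matching prefix is /18 -> next hop 162.130.141.182.

162.130.141.182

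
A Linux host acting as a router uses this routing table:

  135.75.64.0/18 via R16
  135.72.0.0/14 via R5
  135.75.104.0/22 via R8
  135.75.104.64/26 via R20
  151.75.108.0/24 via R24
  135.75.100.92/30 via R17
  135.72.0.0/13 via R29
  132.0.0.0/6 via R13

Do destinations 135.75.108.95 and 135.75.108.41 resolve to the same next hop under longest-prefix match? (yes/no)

yes

135.75.108.95: longest match 135.75.64.0/18 -> R16
135.75.108.41: longest match 135.75.64.0/18 -> R16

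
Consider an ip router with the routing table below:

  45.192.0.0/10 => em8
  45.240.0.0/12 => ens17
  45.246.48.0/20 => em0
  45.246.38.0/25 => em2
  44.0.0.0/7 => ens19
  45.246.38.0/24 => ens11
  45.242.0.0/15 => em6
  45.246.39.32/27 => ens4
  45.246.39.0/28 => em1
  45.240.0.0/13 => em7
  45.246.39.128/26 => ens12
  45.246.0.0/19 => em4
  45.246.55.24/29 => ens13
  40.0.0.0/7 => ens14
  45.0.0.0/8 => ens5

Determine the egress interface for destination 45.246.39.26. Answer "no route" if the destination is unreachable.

em7

Routes whose prefix contains 45.246.39.26:
  44.0.0.0/7 (44.0.0.0 - 45.255.255.255) -> ens19
  45.0.0.0/8 (45.0.0.0 - 45.255.255.255) -> ens5
  45.192.0.0/10 (45.192.0.0 - 45.255.255.255) -> em8
  45.240.0.0/12 (45.240.0.0 - 45.255.255.255) -> ens17
  45.240.0.0/13 (45.240.0.0 - 45.247.255.255) -> em7
More-specific entries that do NOT match:
  45.246.55.24/29 (45.246.55.24 - 45.246.55.31) does not contain 45.246.39.26
  45.246.39.0/28 (45.246.39.0 - 45.246.39.15) does not contain 45.246.39.26
  45.246.39.32/27 (45.246.39.32 - 45.246.39.63) does not contain 45.246.39.26
  45.246.39.128/26 (45.246.39.128 - 45.246.39.191) does not contain 45.246.39.26
  45.246.38.0/25 (45.246.38.0 - 45.246.38.127) does not contain 45.246.39.26
  45.246.38.0/24 (45.246.38.0 - 45.246.38.255) does not contain 45.246.39.26
  45.246.48.0/20 (45.246.48.0 - 45.246.63.255) does not contain 45.246.39.26
  45.246.0.0/19 (45.246.0.0 - 45.246.31.255) does not contain 45.246.39.26
  45.242.0.0/15 (45.242.0.0 - 45.243.255.255) does not contain 45.246.39.26
Longest matching prefix is /13 -> interface em7.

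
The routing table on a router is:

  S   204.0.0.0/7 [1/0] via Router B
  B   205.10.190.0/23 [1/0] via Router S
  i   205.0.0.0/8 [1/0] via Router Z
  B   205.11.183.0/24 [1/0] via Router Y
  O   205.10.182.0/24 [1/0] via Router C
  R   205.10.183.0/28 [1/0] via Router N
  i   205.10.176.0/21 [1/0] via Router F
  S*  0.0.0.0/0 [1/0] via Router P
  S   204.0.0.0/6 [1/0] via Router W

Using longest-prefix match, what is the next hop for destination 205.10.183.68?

Router F

Routes whose prefix contains 205.10.183.68:
  0.0.0.0/0 (default, matches everything) -> Router P
  204.0.0.0/6 (204.0.0.0 - 207.255.255.255) -> Router W
  204.0.0.0/7 (204.0.0.0 - 205.255.255.255) -> Router B
  205.0.0.0/8 (205.0.0.0 - 205.255.255.255) -> Router Z
  205.10.176.0/21 (205.10.176.0 - 205.10.183.255) -> Router F
More-specific entries that do NOT match:
  205.10.183.0/28 (205.10.183.0 - 205.10.183.15) does not contain 205.10.183.68
  205.11.183.0/24 (205.11.183.0 - 205.11.183.255) does not contain 205.10.183.68
  205.10.182.0/24 (205.10.182.0 - 205.10.182.255) does not contain 205.10.183.68
  205.10.190.0/23 (205.10.190.0 - 205.10.191.255) does not contain 205.10.183.68
Longest matching prefix is /21 -> next hop Router F.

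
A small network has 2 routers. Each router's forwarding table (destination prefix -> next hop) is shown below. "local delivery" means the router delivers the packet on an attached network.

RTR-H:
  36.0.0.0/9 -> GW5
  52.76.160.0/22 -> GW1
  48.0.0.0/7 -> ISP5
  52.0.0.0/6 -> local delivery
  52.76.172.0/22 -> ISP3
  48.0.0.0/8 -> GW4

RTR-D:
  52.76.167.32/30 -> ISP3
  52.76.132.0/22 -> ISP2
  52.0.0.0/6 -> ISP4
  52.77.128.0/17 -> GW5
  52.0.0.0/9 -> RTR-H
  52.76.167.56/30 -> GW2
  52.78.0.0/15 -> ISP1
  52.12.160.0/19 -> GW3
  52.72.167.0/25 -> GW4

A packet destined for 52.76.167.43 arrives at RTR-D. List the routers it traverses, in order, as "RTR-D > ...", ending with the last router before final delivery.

At RTR-D: longest match for 52.76.167.43 is 52.0.0.0/9 -> RTR-H
At RTR-H: longest match for 52.76.167.43 is 52.0.0.0/6 -> local delivery

RTR-D > RTR-H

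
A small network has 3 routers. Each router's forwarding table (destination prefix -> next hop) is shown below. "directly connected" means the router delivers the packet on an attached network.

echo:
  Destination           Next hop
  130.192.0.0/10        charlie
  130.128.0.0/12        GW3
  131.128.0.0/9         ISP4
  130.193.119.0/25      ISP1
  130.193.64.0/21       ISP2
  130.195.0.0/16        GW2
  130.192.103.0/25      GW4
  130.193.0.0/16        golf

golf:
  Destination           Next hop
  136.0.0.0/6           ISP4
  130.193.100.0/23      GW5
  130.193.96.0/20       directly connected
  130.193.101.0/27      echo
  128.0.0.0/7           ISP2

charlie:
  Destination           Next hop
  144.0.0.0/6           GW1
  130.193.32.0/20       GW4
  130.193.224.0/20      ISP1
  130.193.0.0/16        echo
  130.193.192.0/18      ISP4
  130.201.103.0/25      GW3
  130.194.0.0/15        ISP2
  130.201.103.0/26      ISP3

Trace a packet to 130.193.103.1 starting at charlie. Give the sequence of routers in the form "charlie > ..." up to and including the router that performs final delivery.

At charlie: longest match for 130.193.103.1 is 130.193.0.0/16 -> echo
At echo: longest match for 130.193.103.1 is 130.193.0.0/16 -> golf
At golf: longest match for 130.193.103.1 is 130.193.96.0/20 -> directly connected

charlie > echo > golf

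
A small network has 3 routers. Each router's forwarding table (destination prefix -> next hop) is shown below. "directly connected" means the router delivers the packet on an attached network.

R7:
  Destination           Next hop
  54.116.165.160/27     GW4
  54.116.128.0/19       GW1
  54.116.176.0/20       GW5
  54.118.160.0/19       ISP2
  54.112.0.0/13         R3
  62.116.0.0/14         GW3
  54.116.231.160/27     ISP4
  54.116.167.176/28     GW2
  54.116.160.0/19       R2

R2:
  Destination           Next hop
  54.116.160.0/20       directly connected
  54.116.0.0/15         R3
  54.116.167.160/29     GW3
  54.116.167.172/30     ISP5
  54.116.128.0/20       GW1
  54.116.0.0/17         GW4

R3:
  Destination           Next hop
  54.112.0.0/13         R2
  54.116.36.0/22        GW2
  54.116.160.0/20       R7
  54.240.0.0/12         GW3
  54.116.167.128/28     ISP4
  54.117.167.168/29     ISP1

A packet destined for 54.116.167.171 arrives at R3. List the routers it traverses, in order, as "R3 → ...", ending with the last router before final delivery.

R3 → R7 → R2

At R3: longest match for 54.116.167.171 is 54.116.160.0/20 -> R7
At R7: longest match for 54.116.167.171 is 54.116.160.0/19 -> R2
At R2: longest match for 54.116.167.171 is 54.116.160.0/20 -> directly connected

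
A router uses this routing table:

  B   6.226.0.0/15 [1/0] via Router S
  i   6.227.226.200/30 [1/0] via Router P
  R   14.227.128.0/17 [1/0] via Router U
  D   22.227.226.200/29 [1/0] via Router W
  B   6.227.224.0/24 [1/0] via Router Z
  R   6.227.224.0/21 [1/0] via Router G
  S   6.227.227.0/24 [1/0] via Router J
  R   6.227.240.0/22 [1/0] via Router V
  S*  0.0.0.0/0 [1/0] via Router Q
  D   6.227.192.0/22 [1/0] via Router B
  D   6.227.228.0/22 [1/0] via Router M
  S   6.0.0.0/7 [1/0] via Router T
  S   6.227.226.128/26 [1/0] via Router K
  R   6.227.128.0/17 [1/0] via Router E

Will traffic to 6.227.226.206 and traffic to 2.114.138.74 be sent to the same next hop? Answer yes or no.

6.227.226.206: longest match 6.227.224.0/21 -> Router G
2.114.138.74: longest match 0.0.0.0/0 -> Router Q

no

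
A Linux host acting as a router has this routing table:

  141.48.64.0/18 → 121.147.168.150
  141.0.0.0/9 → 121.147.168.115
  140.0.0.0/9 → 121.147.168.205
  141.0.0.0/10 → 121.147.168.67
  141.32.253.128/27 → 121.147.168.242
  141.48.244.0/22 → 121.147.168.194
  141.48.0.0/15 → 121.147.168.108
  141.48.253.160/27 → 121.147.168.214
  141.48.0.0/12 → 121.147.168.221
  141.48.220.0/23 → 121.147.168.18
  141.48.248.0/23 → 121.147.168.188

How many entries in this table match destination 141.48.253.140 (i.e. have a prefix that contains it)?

Prefixes containing 141.48.253.140:
  141.0.0.0/9 (141.0.0.0 - 141.127.255.255)
  141.0.0.0/10 (141.0.0.0 - 141.63.255.255)
  141.48.0.0/12 (141.48.0.0 - 141.63.255.255)
  141.48.0.0/15 (141.48.0.0 - 141.49.255.255)
Total matching entries: 4.

4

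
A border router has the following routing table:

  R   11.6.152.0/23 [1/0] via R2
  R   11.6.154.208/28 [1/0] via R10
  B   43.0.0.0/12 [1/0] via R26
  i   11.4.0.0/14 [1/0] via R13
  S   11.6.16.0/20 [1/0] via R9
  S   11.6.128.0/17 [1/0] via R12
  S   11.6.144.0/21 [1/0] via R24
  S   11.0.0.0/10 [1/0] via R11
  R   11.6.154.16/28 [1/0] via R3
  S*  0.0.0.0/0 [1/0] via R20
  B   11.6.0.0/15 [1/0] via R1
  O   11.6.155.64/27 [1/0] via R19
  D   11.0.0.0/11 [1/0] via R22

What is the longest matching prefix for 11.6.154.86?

Entries matching 11.6.154.86:
  0.0.0.0/0 (default, matches everything)
  11.0.0.0/10 (11.0.0.0 - 11.63.255.255)
  11.0.0.0/11 (11.0.0.0 - 11.31.255.255)
  11.4.0.0/14 (11.4.0.0 - 11.7.255.255)
  11.6.0.0/15 (11.6.0.0 - 11.7.255.255)
  11.6.128.0/17 (11.6.128.0 - 11.6.255.255)
Most specific is 11.6.128.0/17.

11.6.128.0/17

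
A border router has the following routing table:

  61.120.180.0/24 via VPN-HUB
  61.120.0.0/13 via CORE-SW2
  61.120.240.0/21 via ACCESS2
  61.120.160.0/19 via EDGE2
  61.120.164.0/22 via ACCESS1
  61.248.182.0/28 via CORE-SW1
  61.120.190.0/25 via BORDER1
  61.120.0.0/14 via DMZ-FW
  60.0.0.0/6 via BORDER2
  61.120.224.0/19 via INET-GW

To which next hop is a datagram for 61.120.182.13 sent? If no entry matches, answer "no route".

EDGE2

Routes whose prefix contains 61.120.182.13:
  60.0.0.0/6 (60.0.0.0 - 63.255.255.255) -> BORDER2
  61.120.0.0/13 (61.120.0.0 - 61.127.255.255) -> CORE-SW2
  61.120.0.0/14 (61.120.0.0 - 61.123.255.255) -> DMZ-FW
  61.120.160.0/19 (61.120.160.0 - 61.120.191.255) -> EDGE2
More-specific entries that do NOT match:
  61.248.182.0/28 (61.248.182.0 - 61.248.182.15) does not contain 61.120.182.13
  61.120.190.0/25 (61.120.190.0 - 61.120.190.127) does not contain 61.120.182.13
  61.120.180.0/24 (61.120.180.0 - 61.120.180.255) does not contain 61.120.182.13
  61.120.164.0/22 (61.120.164.0 - 61.120.167.255) does not contain 61.120.182.13
  61.120.240.0/21 (61.120.240.0 - 61.120.247.255) does not contain 61.120.182.13
Longest matching prefix is /19 -> next hop EDGE2.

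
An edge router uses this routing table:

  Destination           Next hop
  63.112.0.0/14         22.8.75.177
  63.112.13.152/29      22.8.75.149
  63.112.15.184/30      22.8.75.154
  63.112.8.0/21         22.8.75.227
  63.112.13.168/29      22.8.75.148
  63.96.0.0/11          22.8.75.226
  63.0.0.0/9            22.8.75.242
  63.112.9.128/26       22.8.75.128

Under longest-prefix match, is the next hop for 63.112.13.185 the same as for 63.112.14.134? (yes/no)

yes

63.112.13.185: longest match 63.112.8.0/21 -> 22.8.75.227
63.112.14.134: longest match 63.112.8.0/21 -> 22.8.75.227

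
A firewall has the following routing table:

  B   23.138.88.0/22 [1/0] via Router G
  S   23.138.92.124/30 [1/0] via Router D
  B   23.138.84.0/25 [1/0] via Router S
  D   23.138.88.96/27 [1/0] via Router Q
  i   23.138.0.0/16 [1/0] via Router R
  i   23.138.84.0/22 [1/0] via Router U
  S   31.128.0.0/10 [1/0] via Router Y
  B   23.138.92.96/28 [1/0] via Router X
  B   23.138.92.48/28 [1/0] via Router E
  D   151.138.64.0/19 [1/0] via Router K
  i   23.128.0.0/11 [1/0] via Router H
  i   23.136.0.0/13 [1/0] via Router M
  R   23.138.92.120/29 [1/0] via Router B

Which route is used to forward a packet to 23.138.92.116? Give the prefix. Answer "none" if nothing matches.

Entries matching 23.138.92.116:
  23.128.0.0/11 (23.128.0.0 - 23.159.255.255)
  23.136.0.0/13 (23.136.0.0 - 23.143.255.255)
  23.138.0.0/16 (23.138.0.0 - 23.138.255.255)
Most specific is 23.138.0.0/16.

23.138.0.0/16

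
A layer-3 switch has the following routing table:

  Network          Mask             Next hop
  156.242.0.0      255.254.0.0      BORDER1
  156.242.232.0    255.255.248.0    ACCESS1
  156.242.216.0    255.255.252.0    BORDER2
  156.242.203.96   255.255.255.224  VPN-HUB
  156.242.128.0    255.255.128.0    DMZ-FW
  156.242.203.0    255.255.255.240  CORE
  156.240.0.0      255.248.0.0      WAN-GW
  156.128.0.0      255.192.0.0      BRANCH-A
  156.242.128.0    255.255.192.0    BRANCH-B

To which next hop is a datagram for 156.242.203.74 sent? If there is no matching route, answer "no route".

Routes whose prefix contains 156.242.203.74:
  156.240.0.0/13 (156.240.0.0 - 156.247.255.255) -> WAN-GW
  156.242.0.0/15 (156.242.0.0 - 156.243.255.255) -> BORDER1
  156.242.128.0/17 (156.242.128.0 - 156.242.255.255) -> DMZ-FW
More-specific entries that do NOT match:
  156.242.203.0/28 (156.242.203.0 - 156.242.203.15) does not contain 156.242.203.74
  156.242.203.96/27 (156.242.203.96 - 156.242.203.127) does not contain 156.242.203.74
  156.242.216.0/22 (156.242.216.0 - 156.242.219.255) does not contain 156.242.203.74
  156.242.232.0/21 (156.242.232.0 - 156.242.239.255) does not contain 156.242.203.74
  156.242.128.0/18 (156.242.128.0 - 156.242.191.255) does not contain 156.242.203.74
Longest matching prefix is /17 -> next hop DMZ-FW.

DMZ-FW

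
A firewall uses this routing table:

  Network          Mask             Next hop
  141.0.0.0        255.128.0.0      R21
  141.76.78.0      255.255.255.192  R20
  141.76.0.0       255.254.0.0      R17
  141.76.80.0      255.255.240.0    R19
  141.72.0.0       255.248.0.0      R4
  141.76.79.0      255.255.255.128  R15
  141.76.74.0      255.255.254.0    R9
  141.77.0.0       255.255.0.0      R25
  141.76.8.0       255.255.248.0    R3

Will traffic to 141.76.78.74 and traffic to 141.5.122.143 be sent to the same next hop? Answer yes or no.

no

141.76.78.74: longest match 141.76.0.0/15 -> R17
141.5.122.143: longest match 141.0.0.0/9 -> R21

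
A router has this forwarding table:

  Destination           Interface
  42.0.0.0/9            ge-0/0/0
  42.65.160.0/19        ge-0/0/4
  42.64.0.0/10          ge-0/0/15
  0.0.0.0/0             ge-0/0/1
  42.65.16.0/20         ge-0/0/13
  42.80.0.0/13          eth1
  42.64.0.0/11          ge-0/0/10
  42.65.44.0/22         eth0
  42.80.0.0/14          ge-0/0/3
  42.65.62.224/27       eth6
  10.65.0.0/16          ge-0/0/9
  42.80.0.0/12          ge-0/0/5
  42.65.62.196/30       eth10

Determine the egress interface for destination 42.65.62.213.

ge-0/0/10

Routes whose prefix contains 42.65.62.213:
  0.0.0.0/0 (default, matches everything) -> ge-0/0/1
  42.0.0.0/9 (42.0.0.0 - 42.127.255.255) -> ge-0/0/0
  42.64.0.0/10 (42.64.0.0 - 42.127.255.255) -> ge-0/0/15
  42.64.0.0/11 (42.64.0.0 - 42.95.255.255) -> ge-0/0/10
More-specific entries that do NOT match:
  42.65.62.196/30 (42.65.62.196 - 42.65.62.199) does not contain 42.65.62.213
  42.65.62.224/27 (42.65.62.224 - 42.65.62.255) does not contain 42.65.62.213
  42.65.44.0/22 (42.65.44.0 - 42.65.47.255) does not contain 42.65.62.213
  42.65.16.0/20 (42.65.16.0 - 42.65.31.255) does not contain 42.65.62.213
  42.65.160.0/19 (42.65.160.0 - 42.65.191.255) does not contain 42.65.62.213
  10.65.0.0/16 (10.65.0.0 - 10.65.255.255) does not contain 42.65.62.213
  42.80.0.0/14 (42.80.0.0 - 42.83.255.255) does not contain 42.65.62.213
  42.80.0.0/13 (42.80.0.0 - 42.87.255.255) does not contain 42.65.62.213
  42.80.0.0/12 (42.80.0.0 - 42.95.255.255) does not contain 42.65.62.213
Longest matching prefix is /11 -> interface ge-0/0/10.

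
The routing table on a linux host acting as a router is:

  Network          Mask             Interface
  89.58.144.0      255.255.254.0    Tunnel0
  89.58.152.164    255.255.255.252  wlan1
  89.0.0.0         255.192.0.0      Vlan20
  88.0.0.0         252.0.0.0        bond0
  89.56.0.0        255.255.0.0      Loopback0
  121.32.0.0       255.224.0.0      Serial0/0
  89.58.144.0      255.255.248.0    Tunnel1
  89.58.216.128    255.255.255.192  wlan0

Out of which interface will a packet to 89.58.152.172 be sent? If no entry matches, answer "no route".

Routes whose prefix contains 89.58.152.172:
  88.0.0.0/6 (88.0.0.0 - 91.255.255.255) -> bond0
  89.0.0.0/10 (89.0.0.0 - 89.63.255.255) -> Vlan20
More-specific entries that do NOT match:
  89.58.152.164/30 (89.58.152.164 - 89.58.152.167) does not contain 89.58.152.172
  89.58.216.128/26 (89.58.216.128 - 89.58.216.191) does not contain 89.58.152.172
  89.58.144.0/23 (89.58.144.0 - 89.58.145.255) does not contain 89.58.152.172
  89.58.144.0/21 (89.58.144.0 - 89.58.151.255) does not contain 89.58.152.172
  89.56.0.0/16 (89.56.0.0 - 89.56.255.255) does not contain 89.58.152.172
  121.32.0.0/11 (121.32.0.0 - 121.63.255.255) does not contain 89.58.152.172
Longest matching prefix is /10 -> interface Vlan20.

Vlan20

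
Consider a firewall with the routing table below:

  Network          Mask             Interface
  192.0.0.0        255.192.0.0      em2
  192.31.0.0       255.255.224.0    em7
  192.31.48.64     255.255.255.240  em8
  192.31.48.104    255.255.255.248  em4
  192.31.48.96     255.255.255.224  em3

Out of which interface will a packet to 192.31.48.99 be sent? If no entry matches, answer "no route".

Routes whose prefix contains 192.31.48.99:
  192.0.0.0/10 (192.0.0.0 - 192.63.255.255) -> em2
  192.31.48.96/27 (192.31.48.96 - 192.31.48.127) -> em3
More-specific entries that do NOT match:
  192.31.48.104/29 (192.31.48.104 - 192.31.48.111) does not contain 192.31.48.99
  192.31.48.64/28 (192.31.48.64 - 192.31.48.79) does not contain 192.31.48.99
Longest matching prefix is /27 -> interface em3.

em3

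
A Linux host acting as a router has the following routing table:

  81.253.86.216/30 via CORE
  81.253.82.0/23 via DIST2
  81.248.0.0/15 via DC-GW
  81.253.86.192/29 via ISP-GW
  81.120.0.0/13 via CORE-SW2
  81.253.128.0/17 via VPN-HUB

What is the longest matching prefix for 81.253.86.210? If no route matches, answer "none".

81.253.86.210 is outside every listed prefix and there is no default route.

none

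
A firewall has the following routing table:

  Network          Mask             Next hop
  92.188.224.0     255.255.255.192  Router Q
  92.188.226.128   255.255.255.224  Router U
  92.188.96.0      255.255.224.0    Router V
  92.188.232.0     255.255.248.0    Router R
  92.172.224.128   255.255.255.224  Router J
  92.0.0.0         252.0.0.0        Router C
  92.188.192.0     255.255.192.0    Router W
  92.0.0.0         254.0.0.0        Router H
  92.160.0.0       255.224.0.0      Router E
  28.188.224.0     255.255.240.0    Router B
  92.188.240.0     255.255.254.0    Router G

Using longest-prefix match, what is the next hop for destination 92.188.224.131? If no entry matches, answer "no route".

Router W

Routes whose prefix contains 92.188.224.131:
  92.0.0.0/6 (92.0.0.0 - 95.255.255.255) -> Router C
  92.0.0.0/7 (92.0.0.0 - 93.255.255.255) -> Router H
  92.160.0.0/11 (92.160.0.0 - 92.191.255.255) -> Router E
  92.188.192.0/18 (92.188.192.0 - 92.188.255.255) -> Router W
More-specific entries that do NOT match:
  92.188.226.128/27 (92.188.226.128 - 92.188.226.159) does not contain 92.188.224.131
  92.172.224.128/27 (92.172.224.128 - 92.172.224.159) does not contain 92.188.224.131
  92.188.224.0/26 (92.188.224.0 - 92.188.224.63) does not contain 92.188.224.131
  92.188.240.0/23 (92.188.240.0 - 92.188.241.255) does not contain 92.188.224.131
  92.188.232.0/21 (92.188.232.0 - 92.188.239.255) does not contain 92.188.224.131
  28.188.224.0/20 (28.188.224.0 - 28.188.239.255) does not contain 92.188.224.131
  92.188.96.0/19 (92.188.96.0 - 92.188.127.255) does not contain 92.188.224.131
Longest matching prefix is /18 -> next hop Router W.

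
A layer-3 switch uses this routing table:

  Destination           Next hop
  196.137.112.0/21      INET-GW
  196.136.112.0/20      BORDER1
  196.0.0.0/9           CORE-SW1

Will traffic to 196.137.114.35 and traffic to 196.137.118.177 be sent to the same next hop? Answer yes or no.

yes

196.137.114.35: longest match 196.137.112.0/21 -> INET-GW
196.137.118.177: longest match 196.137.112.0/21 -> INET-GW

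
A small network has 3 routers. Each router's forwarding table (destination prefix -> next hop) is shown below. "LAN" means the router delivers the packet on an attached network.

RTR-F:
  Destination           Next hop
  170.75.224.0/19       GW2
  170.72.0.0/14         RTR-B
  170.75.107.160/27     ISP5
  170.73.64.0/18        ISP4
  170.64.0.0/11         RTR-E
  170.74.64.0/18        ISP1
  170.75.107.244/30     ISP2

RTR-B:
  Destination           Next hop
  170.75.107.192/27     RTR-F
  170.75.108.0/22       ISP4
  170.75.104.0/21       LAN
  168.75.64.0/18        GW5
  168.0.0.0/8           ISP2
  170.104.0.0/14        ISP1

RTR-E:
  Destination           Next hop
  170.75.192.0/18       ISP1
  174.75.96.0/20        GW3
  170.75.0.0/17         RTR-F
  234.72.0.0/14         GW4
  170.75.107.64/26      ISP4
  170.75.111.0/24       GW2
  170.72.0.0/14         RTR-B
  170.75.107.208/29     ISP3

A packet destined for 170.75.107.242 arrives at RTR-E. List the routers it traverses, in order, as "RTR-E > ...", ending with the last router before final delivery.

At RTR-E: longest match for 170.75.107.242 is 170.75.0.0/17 -> RTR-F
At RTR-F: longest match for 170.75.107.242 is 170.72.0.0/14 -> RTR-B
At RTR-B: longest match for 170.75.107.242 is 170.75.104.0/21 -> LAN

RTR-E > RTR-F > RTR-B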